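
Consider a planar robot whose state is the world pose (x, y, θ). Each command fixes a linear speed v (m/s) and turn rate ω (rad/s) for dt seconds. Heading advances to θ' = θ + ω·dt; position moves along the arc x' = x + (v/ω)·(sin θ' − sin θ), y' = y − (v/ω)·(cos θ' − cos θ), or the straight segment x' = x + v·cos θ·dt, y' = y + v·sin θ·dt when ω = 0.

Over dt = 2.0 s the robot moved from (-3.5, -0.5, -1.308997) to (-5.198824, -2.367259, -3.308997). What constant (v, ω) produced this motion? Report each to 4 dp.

Δθ = -3.308997 − -1.308997 = -2.000000
ω = Δθ/dt = -2.000000/2.0 = -1.0000
R = −Δy/(cos θ' − cos θ) = -1.5000
v = R·ω = -1.5000·-1.0000 = 1.5000

v = 1.5000, ω = -1.0000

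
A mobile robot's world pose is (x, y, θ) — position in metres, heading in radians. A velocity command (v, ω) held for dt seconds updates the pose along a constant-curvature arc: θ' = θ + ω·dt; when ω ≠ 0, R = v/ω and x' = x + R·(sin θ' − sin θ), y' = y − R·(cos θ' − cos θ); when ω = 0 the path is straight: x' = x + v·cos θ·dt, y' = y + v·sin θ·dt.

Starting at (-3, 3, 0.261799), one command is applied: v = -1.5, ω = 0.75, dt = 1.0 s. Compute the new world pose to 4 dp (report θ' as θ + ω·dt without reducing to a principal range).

θ' = 0.2618 + 0.75·1.0 = 1.0118
R = v/ω = -1.5/0.75 = -2.0000
x' = -3 + -2.0000·(sin 1.0118 − sin 0.2618) = -4.1779
y' = 3 − -2.0000·(cos 1.0118 − cos 0.2618) = 2.1288

(-4.1779, 2.1288, 1.0118)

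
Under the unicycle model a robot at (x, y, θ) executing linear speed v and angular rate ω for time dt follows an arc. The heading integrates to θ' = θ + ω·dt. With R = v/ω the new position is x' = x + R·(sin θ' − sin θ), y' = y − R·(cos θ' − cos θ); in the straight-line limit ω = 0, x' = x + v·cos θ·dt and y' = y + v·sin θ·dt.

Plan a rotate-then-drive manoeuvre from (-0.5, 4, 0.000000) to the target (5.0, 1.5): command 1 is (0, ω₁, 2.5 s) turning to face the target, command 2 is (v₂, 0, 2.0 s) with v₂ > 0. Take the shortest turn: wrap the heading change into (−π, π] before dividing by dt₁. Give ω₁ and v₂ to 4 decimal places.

ω₁ = -0.1707, v₂ = 3.0208

heading to target = atan2(1.5−4, 5−-0.5) = -0.4266
Δθ = wrap(-0.4266 − 0.0000) = -0.4266; ω₁ = Δθ/dt₁ = -0.1707
distance = √((5−-0.5)² + (1.5−4)²) = 6.0415; v₂ = distance/dt₂ = 3.0208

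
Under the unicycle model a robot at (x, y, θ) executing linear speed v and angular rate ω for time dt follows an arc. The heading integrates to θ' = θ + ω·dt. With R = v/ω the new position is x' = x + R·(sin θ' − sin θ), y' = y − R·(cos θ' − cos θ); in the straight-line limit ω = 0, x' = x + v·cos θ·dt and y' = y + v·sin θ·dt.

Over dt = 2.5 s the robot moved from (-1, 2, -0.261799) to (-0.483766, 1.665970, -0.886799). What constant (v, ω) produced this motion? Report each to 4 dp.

v = 0.2500, ω = -0.2500

Δθ = -0.886799 − -0.261799 = -0.625000
ω = Δθ/dt = -0.625000/2.5 = -0.2500
R = Δx/(sin θ' − sin θ) = -1.0000
v = R·ω = -1.0000·-0.2500 = 0.2500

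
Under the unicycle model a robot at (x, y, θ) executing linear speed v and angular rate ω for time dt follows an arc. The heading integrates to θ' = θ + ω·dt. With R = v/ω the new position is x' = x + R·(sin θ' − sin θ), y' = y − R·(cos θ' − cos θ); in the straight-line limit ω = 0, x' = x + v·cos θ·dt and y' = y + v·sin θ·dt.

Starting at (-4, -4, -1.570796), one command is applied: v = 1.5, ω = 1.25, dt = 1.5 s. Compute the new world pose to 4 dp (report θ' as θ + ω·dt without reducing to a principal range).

θ' = -1.5708 + 1.25·1.5 = 0.3042
R = v/ω = 1.5/1.25 = 1.2000
x' = -4 + 1.2000·(sin 0.3042 − sin -1.5708) = -2.4406
y' = -4 − 1.2000·(cos 0.3042 − cos -1.5708) = -5.1449

(-2.4406, -5.1449, 0.3042)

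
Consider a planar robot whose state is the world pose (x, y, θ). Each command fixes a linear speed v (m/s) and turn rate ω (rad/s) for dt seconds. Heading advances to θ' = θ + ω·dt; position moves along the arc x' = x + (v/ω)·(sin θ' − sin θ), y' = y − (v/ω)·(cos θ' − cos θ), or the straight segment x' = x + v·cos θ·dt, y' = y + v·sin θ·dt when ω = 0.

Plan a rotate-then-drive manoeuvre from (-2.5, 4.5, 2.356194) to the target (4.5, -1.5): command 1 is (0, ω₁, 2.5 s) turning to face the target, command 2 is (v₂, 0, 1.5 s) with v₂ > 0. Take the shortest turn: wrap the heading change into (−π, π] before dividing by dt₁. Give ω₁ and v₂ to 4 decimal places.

ω₁ = -1.2259, v₂ = 6.1464

heading to target = atan2(-1.5−4.5, 4.5−-2.5) = -0.7086
Δθ = wrap(-0.7086 − 2.3562) = -3.0648; ω₁ = Δθ/dt₁ = -1.2259
distance = √((4.5−-2.5)² + (-1.5−4.5)²) = 9.2195; v₂ = distance/dt₂ = 6.1464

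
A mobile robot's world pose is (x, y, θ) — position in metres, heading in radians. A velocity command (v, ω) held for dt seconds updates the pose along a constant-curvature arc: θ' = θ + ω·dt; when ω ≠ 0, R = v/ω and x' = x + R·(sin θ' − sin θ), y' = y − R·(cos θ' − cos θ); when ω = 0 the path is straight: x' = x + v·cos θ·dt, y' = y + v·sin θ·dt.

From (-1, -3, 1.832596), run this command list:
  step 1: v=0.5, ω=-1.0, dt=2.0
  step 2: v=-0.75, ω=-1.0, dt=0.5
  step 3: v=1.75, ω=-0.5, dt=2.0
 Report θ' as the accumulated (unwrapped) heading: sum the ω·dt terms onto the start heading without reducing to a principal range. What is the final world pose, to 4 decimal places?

step 1: θ'=-0.1674 (R=-0.5000) → pose (-0.4337, -2.3776, -0.1674)
step 2: θ'=-0.6674 (R=0.7500) → pose (-0.7730, -2.2271, -0.6674)
step 3: θ'=-1.6674 (R=-3.5000) → pose (0.5444, -5.3137, -1.6674)

(0.5444, -5.3137, -1.6674)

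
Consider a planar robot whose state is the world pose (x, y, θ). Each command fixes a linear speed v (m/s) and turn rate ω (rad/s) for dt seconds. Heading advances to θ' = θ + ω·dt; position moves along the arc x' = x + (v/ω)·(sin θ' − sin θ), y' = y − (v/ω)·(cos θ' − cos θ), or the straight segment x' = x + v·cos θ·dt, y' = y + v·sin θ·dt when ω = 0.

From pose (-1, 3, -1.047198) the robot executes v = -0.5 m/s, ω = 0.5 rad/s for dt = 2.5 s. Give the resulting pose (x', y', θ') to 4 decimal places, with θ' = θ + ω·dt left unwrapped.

θ' = -1.0472 + 0.5·2.5 = 0.2028
R = v/ω = -0.5/0.5 = -1.0000
x' = -1 + -1.0000·(sin 0.2028 − sin -1.0472) = -2.0674
y' = 3 − -1.0000·(cos 0.2028 − cos -1.0472) = 3.4795

(-2.0674, 3.4795, 0.2028)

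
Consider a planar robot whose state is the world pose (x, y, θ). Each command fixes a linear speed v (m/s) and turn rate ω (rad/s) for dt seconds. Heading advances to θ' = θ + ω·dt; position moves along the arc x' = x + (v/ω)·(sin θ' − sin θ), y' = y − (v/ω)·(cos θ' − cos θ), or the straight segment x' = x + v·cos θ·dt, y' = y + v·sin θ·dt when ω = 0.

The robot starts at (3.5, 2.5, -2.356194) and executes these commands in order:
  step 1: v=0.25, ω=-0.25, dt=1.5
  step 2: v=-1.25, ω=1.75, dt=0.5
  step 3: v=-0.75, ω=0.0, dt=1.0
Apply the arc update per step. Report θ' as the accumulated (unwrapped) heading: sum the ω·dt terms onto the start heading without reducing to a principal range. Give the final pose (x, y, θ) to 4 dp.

step 1: θ'=-2.7312 (R=-1.0000) → pose (3.1919, 2.2901, -2.7312)
step 2: θ'=-1.8562 (R=-0.7143) → pose (3.5923, 2.7440, -1.8562)
step 3: θ'=-1.8562 (straight) → pose (3.8034, 3.4637, -1.8562)

(3.8034, 3.4637, -1.8562)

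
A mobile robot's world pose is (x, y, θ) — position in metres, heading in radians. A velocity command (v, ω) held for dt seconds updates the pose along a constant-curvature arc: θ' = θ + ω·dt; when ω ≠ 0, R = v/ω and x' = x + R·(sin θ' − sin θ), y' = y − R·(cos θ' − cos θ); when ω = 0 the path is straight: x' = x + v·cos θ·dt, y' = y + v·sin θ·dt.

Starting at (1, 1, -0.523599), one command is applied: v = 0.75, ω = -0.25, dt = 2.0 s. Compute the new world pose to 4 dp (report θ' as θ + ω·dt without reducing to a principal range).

(2.0620, -0.0372, -1.0236)

θ' = -0.5236 + -0.25·2.0 = -1.0236
R = v/ω = 0.75/-0.25 = -3.0000
x' = 1 + -3.0000·(sin -1.0236 − sin -0.5236) = 2.0620
y' = 1 − -3.0000·(cos -1.0236 − cos -0.5236) = -0.0372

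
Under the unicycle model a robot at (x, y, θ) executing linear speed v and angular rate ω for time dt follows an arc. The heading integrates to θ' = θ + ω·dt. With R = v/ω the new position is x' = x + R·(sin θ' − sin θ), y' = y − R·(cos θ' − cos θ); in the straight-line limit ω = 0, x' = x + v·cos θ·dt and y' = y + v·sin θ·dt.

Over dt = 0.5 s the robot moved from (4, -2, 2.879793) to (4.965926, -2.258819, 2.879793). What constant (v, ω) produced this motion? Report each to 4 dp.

v = -2.0000, ω = 0.0000

Δθ = 2.879793 − 2.879793 = 0.000000
ω = Δθ/dt = 0.000000/0.5 = 0.0000
ω = 0 → v = (Δx·cos θ + Δy·sin θ)/dt = -2.0000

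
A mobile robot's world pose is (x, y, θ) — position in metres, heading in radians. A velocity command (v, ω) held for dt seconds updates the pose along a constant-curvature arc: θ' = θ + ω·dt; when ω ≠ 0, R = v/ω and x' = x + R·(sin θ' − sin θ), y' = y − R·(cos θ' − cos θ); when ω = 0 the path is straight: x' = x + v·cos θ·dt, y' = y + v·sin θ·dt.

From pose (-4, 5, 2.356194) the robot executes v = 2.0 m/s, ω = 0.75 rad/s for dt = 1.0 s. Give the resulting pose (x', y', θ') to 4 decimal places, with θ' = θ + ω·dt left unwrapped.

(-5.7912, 5.7794, 3.1062)

θ' = 2.3562 + 0.75·1.0 = 3.1062
R = v/ω = 2.0/0.75 = 2.6667
x' = -4 + 2.6667·(sin 3.1062 − sin 2.3562) = -5.7912
y' = 5 − 2.6667·(cos 3.1062 − cos 2.3562) = 5.7794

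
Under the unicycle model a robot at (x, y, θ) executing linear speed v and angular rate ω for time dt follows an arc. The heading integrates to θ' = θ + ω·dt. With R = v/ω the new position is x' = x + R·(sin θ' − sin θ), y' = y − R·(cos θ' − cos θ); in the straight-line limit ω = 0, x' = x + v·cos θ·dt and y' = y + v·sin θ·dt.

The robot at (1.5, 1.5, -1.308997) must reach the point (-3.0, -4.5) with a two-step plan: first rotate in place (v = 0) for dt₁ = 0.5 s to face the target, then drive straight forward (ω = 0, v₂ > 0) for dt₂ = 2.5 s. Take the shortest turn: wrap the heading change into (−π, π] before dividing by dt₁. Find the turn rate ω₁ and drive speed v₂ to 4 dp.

ω₁ = -1.8106, v₂ = 3.0000

heading to target = atan2(-4.5−1.5, -3−1.5) = -2.2143
Δθ = wrap(-2.2143 − -1.3090) = -0.9053; ω₁ = Δθ/dt₁ = -1.8106
distance = √((-3−1.5)² + (-4.5−1.5)²) = 7.5000; v₂ = distance/dt₂ = 3.0000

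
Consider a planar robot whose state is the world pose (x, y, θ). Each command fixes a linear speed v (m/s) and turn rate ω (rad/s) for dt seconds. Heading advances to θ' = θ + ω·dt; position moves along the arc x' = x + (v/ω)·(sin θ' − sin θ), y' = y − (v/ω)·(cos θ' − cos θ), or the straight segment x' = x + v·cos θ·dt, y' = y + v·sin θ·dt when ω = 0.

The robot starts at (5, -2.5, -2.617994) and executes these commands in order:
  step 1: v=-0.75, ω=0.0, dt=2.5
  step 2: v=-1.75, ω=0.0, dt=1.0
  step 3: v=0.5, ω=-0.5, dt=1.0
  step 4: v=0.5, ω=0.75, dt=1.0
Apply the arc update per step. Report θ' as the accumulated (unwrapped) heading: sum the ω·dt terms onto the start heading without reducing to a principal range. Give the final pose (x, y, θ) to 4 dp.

step 1: θ'=-2.6180 (straight) → pose (6.6238, -1.5625, -2.6180)
step 2: θ'=-2.6180 (straight) → pose (8.1393, -0.6875, -2.6180)
step 3: θ'=-3.1180 (R=-1.0000) → pose (7.6629, -0.8212, -3.1180)
step 4: θ'=-2.3680 (R=0.6667) → pose (7.2129, -1.0107, -2.3680)

(7.2129, -1.0107, -2.3680)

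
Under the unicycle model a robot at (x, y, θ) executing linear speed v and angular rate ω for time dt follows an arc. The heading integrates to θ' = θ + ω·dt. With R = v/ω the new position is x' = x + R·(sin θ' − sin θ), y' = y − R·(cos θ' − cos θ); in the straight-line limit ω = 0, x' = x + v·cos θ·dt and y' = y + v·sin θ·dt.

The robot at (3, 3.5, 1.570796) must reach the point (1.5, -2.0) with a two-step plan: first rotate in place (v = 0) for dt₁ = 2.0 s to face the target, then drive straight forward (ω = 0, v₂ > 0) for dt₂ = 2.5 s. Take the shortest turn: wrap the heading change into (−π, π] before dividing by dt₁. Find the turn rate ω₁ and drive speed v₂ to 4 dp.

ω₁ = 1.4377, v₂ = 2.2804

heading to target = atan2(-2−3.5, 1.5−3) = -1.8370
Δθ = wrap(-1.8370 − 1.5708) = 2.8753; ω₁ = Δθ/dt₁ = 1.4377
distance = √((1.5−3)² + (-2−3.5)²) = 5.7009; v₂ = distance/dt₂ = 2.2804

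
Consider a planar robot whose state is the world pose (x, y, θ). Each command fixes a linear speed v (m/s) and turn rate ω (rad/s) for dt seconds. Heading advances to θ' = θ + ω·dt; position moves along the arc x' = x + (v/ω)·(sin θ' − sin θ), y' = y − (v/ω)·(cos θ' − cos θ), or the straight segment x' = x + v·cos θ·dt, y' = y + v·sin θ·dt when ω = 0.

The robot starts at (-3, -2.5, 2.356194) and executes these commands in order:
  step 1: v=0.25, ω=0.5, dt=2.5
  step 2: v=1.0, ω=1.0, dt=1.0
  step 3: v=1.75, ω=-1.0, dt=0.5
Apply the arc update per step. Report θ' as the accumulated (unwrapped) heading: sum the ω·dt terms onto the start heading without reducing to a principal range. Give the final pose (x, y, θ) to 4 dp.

(-4.4258, -4.0061, 4.1062)

step 1: θ'=3.6062 (R=0.5000) → pose (-3.5776, -2.4066, 3.6062)
step 2: θ'=4.6062 (R=1.0000) → pose (-4.1239, -3.1946, 4.6062)
step 3: θ'=4.1062 (R=-1.7500) → pose (-4.4258, -4.0061, 4.1062)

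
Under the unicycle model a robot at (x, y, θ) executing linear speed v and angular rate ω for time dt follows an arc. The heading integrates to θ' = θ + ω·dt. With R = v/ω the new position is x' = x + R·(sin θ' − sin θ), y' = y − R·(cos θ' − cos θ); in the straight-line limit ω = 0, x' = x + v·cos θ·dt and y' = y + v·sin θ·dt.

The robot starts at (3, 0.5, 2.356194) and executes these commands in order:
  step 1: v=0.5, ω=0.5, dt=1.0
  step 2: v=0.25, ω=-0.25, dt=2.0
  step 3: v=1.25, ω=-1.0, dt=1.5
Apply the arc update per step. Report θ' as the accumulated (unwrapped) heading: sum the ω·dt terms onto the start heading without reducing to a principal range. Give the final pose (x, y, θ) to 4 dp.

(2.0886, 2.7079, 0.8562)

step 1: θ'=2.8562 (R=1.0000) → pose (2.5744, 0.7524, 2.8562)
step 2: θ'=2.3562 (R=-1.0000) → pose (2.1489, 1.0049, 2.3562)
step 3: θ'=0.8562 (R=-1.2500) → pose (2.0886, 2.7079, 0.8562)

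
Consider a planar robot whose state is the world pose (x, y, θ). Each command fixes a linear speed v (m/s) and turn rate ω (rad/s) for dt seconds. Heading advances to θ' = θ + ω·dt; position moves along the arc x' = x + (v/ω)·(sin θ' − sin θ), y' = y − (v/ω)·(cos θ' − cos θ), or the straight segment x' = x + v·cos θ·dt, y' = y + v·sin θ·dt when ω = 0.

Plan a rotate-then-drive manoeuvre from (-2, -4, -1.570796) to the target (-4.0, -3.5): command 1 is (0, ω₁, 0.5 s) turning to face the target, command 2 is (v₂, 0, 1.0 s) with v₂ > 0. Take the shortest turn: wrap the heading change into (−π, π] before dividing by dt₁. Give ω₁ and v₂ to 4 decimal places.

ω₁ = -3.6316, v₂ = 2.0616

heading to target = atan2(-3.5−-4, -4−-2) = 2.8966
Δθ = wrap(2.8966 − -1.5708) = -1.8158; ω₁ = Δθ/dt₁ = -3.6316
distance = √((-4−-2)² + (-3.5−-4)²) = 2.0616; v₂ = distance/dt₂ = 2.0616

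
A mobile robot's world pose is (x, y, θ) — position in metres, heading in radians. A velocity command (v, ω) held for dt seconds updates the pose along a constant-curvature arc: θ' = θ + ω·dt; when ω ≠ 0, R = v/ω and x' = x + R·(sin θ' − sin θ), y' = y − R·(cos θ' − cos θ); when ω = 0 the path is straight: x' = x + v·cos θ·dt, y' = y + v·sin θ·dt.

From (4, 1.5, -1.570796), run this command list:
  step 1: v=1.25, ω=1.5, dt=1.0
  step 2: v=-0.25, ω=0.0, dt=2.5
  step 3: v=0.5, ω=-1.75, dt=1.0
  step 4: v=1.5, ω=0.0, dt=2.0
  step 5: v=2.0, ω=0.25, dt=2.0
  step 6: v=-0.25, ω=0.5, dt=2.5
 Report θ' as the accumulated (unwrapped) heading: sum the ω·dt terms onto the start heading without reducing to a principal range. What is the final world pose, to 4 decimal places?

step 1: θ'=-0.0708 (R=0.8333) → pose (4.7744, 0.6688, -0.0708)
step 2: θ'=-0.0708 (straight) → pose (4.1510, 0.7130, -0.0708)
step 3: θ'=-1.8208 (R=-0.2857) → pose (4.4076, 0.3573, -1.8208)
step 4: θ'=-1.8208 (straight) → pose (3.6654, -2.5495, -1.8208)
step 5: θ'=-1.3208 (R=8.0000) → pose (3.6654, -6.5079, -1.3208)
step 6: θ'=-0.0708 (R=-0.5000) → pose (3.2163, -6.1329, -0.0708)

(3.2163, -6.1329, -0.0708)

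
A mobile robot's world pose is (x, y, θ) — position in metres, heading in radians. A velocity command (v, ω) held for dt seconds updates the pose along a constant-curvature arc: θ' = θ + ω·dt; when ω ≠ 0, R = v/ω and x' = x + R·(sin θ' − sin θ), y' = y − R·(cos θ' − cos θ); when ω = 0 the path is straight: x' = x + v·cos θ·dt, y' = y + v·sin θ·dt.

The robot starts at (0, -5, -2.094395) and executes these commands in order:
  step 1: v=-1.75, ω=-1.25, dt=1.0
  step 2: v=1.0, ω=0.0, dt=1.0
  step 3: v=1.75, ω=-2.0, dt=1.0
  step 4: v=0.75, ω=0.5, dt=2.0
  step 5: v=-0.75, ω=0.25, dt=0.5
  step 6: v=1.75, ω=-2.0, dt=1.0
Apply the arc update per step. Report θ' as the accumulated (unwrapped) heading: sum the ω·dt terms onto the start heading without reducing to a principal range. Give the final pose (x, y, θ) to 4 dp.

step 1: θ'=-3.3444 (R=1.4000) → pose (1.4944, -4.3287, -3.3444)
step 2: θ'=-3.3444 (straight) → pose (0.5149, -4.1273, -3.3444)
step 3: θ'=-5.3444 (R=-0.8750) → pose (-0.0148, -2.7533, -5.3444)
step 4: θ'=-4.3444 (R=1.5000) → pose (0.1745, -1.3275, -4.3444)
step 5: θ'=-4.2194 (R=-3.0000) → pose (0.3309, -1.6681, -4.2194)
step 6: θ'=-6.2194 (R=-0.8750) → pose (1.0459, -0.3808, -6.2194)

(1.0459, -0.3808, -6.2194)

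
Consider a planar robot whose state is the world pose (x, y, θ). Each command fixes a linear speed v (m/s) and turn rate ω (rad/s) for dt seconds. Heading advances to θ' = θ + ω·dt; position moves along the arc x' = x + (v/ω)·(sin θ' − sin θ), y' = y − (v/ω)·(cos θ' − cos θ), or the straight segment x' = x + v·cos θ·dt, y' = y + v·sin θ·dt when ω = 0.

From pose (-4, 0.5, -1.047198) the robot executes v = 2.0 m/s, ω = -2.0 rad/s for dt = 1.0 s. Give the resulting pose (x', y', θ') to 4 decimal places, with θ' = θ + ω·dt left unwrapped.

(-4.7718, -0.9955, -3.0472)

θ' = -1.0472 + -2.0·1.0 = -3.0472
R = v/ω = 2.0/-2.0 = -1.0000
x' = -4 + -1.0000·(sin -3.0472 − sin -1.0472) = -4.7718
y' = 0.5 − -1.0000·(cos -3.0472 − cos -1.0472) = -0.9955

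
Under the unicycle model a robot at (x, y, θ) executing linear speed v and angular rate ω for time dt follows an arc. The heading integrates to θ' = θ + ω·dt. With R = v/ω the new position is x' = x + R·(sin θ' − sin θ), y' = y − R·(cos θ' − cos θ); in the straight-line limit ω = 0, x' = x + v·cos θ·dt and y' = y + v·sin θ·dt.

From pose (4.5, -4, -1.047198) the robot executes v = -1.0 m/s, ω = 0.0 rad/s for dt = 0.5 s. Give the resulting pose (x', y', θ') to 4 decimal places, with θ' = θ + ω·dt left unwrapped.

(4.2500, -3.5670, -1.0472)

θ' = -1.0472 + 0.0·0.5 = -1.0472
ω = 0 → straight: x' = 4.5 + -1.0·cos(-1.0472)·0.5 = 4.2500
y' = -4 + -1.0·sin(-1.0472)·0.5 = -3.5670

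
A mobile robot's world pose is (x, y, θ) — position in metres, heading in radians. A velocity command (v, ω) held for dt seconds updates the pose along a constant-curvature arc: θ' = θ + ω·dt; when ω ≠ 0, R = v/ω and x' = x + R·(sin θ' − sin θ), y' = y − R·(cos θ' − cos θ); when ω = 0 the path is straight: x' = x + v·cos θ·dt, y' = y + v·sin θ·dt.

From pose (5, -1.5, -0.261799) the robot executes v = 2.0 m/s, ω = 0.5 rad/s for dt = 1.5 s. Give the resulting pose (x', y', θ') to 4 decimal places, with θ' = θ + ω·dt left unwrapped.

(7.9114, -1.1690, 0.4882)

θ' = -0.2618 + 0.5·1.5 = 0.4882
R = v/ω = 2.0/0.5 = 4.0000
x' = 5 + 4.0000·(sin 0.4882 − sin -0.2618) = 7.9114
y' = -1.5 − 4.0000·(cos 0.4882 − cos -0.2618) = -1.1690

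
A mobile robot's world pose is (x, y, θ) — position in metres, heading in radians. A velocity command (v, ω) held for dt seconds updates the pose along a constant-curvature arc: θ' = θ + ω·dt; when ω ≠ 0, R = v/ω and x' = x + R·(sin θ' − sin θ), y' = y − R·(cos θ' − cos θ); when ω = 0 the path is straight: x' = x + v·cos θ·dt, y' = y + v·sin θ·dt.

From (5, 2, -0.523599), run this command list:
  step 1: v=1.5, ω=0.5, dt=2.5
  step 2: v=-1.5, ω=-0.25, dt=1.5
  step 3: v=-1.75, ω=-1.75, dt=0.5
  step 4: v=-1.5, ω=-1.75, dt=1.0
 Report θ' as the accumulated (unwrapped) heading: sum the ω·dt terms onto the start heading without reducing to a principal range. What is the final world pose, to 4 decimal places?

(5.5031, 2.5766, -2.2736)

step 1: θ'=0.7264 (R=3.0000) → pose (8.4926, 2.3554, 0.7264)
step 2: θ'=0.3514 (R=6.0000) → pose (6.5727, 1.2074, 0.3514)
step 3: θ'=-0.5236 (R=1.0000) → pose (5.7285, 1.2803, -0.5236)
step 4: θ'=-2.2736 (R=0.8571) → pose (5.5031, 2.5766, -2.2736)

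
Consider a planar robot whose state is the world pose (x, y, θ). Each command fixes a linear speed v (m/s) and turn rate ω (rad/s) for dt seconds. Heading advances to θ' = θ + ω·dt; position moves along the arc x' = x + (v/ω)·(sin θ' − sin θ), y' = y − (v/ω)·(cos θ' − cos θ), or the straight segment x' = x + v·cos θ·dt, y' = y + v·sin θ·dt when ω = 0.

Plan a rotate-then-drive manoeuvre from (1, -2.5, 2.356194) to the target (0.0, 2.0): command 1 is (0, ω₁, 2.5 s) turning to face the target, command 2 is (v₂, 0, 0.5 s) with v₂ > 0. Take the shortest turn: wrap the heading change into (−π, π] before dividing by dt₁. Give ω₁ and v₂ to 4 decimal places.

heading to target = atan2(2−-2.5, 0−1) = 1.7895
Δθ = wrap(1.7895 − 2.3562) = -0.5667; ω₁ = Δθ/dt₁ = -0.2267
distance = √((0−1)² + (2−-2.5)²) = 4.6098; v₂ = distance/dt₂ = 9.2195

ω₁ = -0.2267, v₂ = 9.2195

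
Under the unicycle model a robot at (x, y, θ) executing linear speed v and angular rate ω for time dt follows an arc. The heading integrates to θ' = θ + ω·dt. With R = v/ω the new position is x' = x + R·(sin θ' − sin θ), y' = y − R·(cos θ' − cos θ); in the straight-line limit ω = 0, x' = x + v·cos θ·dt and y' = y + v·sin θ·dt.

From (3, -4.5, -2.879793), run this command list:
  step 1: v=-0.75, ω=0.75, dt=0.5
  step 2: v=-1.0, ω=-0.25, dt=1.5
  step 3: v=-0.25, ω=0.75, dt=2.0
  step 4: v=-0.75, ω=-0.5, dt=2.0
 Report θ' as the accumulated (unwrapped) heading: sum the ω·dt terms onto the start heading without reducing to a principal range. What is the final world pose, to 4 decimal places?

(5.3574, -1.9350, -2.3798)

step 1: θ'=-2.5048 (R=-1.0000) → pose (3.3358, -4.3381, -2.5048)
step 2: θ'=-2.8798 (R=4.0000) → pose (4.6790, -3.6904, -2.8798)
step 3: θ'=-1.3798 (R=-0.3333) → pose (4.9200, -3.3051, -1.3798)
step 4: θ'=-2.3798 (R=1.5000) → pose (5.3574, -1.9350, -2.3798)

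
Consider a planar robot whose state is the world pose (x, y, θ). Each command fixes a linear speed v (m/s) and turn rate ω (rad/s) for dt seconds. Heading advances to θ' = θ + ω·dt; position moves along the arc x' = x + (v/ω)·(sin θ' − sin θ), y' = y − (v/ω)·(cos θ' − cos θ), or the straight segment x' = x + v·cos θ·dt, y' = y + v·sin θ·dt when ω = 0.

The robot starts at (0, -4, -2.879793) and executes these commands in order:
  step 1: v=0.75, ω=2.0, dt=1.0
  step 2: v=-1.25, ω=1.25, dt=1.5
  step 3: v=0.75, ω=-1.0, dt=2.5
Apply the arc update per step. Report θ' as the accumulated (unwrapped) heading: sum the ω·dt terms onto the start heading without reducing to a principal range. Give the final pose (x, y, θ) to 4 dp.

(-0.4239, -5.0530, -1.5048)

step 1: θ'=-0.8798 (R=0.3750) → pose (-0.1919, -4.6012, -0.8798)
step 2: θ'=0.9952 (R=-1.0000) → pose (-1.8014, -4.6942, 0.9952)
step 3: θ'=-1.5048 (R=-0.7500) → pose (-0.4239, -5.0530, -1.5048)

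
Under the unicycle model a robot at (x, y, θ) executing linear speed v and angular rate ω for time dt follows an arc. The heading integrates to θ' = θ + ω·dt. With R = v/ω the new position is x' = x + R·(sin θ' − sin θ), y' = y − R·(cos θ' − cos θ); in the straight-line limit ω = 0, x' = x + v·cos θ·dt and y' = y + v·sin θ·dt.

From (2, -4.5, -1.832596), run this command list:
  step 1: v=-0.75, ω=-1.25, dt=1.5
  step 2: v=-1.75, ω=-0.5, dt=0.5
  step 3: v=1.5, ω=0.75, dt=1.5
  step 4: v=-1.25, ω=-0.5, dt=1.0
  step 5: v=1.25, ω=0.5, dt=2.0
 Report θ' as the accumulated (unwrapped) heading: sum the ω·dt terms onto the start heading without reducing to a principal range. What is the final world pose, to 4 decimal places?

(0.4601, -4.8261, -2.3326)

step 1: θ'=-3.7076 (R=0.6000) → pose (2.9013, -4.1489, -3.7076)
step 2: θ'=-3.9576 (R=3.5000) → pose (3.5738, -4.7051, -3.9576)
step 3: θ'=-2.8326 (R=2.0000) → pose (1.5088, -4.1701, -2.8326)
step 4: θ'=-3.3326 (R=2.5000) → pose (2.7437, -4.0971, -3.3326)
step 5: θ'=-2.3326 (R=2.5000) → pose (0.4601, -4.8261, -2.3326)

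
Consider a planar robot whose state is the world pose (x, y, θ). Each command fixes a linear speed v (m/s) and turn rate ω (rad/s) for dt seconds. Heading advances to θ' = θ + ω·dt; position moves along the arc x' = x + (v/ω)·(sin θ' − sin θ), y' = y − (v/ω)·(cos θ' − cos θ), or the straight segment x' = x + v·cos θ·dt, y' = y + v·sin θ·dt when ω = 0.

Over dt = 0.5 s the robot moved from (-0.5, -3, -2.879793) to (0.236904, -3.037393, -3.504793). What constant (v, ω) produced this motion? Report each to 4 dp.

v = -1.5000, ω = -1.2500

Δθ = -3.504793 − -2.879793 = -0.625000
ω = Δθ/dt = -0.625000/0.5 = -1.2500
R = Δx/(sin θ' − sin θ) = 1.2000
v = R·ω = 1.2000·-1.2500 = -1.5000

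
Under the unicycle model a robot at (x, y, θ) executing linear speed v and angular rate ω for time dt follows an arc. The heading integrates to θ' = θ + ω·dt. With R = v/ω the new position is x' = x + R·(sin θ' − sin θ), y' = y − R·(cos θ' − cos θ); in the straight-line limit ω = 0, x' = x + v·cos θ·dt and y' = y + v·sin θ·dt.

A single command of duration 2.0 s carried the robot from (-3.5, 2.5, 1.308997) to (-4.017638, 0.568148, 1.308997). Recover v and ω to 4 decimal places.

v = -1.0000, ω = 0.0000

Δθ = 1.308997 − 1.308997 = 0.000000
ω = Δθ/dt = 0.000000/2.0 = 0.0000
ω = 0 → v = (Δx·cos θ + Δy·sin θ)/dt = -1.0000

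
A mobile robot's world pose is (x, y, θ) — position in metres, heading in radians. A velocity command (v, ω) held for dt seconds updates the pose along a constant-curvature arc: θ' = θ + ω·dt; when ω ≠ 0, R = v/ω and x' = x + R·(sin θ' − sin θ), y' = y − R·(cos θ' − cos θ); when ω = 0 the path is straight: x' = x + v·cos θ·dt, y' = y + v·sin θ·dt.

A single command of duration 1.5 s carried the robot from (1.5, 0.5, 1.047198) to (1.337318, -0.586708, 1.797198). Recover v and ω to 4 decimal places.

Δθ = 1.797198 − 1.047198 = 0.750000
ω = Δθ/dt = 0.750000/1.5 = 0.5000
R = −Δy/(cos θ' − cos θ) = -1.5000
v = R·ω = -1.5000·0.5000 = -0.7500

v = -0.7500, ω = 0.5000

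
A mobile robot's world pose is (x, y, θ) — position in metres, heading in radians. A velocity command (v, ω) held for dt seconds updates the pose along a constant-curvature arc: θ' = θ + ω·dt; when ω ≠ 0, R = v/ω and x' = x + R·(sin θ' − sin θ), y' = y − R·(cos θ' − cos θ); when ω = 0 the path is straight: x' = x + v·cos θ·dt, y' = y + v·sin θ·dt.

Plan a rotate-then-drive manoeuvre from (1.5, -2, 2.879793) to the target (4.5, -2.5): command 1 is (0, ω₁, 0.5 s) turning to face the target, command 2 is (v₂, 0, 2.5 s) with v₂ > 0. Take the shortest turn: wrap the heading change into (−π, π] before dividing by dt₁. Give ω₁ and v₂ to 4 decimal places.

heading to target = atan2(-2.5−-2, 4.5−1.5) = -0.1651
Δθ = wrap(-0.1651 − 2.8798) = -3.0449; ω₁ = Δθ/dt₁ = -6.0899
distance = √((4.5−1.5)² + (-2.5−-2)²) = 3.0414; v₂ = distance/dt₂ = 1.2166

ω₁ = -6.0899, v₂ = 1.2166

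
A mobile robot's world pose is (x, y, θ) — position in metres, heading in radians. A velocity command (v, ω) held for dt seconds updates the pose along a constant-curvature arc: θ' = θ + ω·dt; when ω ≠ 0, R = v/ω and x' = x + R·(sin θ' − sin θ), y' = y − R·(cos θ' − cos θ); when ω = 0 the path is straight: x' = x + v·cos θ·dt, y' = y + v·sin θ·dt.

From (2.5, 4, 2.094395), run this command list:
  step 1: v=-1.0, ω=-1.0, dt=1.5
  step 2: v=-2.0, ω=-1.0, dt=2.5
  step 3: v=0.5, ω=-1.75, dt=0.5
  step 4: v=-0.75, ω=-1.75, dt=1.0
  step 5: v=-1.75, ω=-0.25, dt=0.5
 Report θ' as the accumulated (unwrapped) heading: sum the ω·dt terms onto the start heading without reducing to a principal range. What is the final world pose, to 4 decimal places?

step 1: θ'=0.5944 (R=1.0000) → pose (2.1940, 2.6715, 0.5944)
step 2: θ'=-1.9056 (R=2.0000) → pose (-0.8150, 4.9857, -1.9056)
step 3: θ'=-2.7806 (R=-0.2857) → pose (-0.9839, 4.8122, -2.7806)
step 4: θ'=-4.5306 (R=0.4286) → pose (-0.4110, 4.4888, -4.5306)
step 5: θ'=-4.6556 (R=7.0000) → pose (-0.3070, 3.6206, -4.6556)

(-0.3070, 3.6206, -4.6556)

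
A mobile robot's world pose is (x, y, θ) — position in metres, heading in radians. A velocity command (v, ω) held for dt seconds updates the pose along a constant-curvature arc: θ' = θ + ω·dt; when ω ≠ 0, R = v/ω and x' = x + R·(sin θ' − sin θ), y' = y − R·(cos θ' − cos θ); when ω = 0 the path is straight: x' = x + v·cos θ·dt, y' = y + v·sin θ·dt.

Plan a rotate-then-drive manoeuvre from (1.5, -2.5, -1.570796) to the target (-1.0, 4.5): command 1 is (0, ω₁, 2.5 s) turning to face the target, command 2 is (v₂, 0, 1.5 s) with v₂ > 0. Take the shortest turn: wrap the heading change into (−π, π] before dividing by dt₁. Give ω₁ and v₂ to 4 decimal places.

heading to target = atan2(4.5−-2.5, -1−1.5) = 1.9138
Δθ = wrap(1.9138 − -1.5708) = -2.7986; ω₁ = Δθ/dt₁ = -1.1194
distance = √((-1−1.5)² + (4.5−-2.5)²) = 7.4330; v₂ = distance/dt₂ = 4.9554

ω₁ = -1.1194, v₂ = 4.9554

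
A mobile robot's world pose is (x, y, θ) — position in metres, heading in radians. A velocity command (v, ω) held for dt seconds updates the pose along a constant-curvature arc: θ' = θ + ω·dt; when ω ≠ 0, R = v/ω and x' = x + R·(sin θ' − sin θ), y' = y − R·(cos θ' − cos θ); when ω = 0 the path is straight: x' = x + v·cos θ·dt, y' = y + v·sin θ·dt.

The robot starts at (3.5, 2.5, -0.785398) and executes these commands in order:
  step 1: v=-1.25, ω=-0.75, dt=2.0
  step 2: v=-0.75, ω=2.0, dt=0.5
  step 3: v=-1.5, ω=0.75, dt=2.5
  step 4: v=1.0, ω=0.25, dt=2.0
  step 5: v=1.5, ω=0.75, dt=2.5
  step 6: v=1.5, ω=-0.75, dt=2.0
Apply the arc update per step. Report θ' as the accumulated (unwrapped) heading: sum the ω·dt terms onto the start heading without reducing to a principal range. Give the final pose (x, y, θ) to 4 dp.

(-1.2707, 12.7697, 1.4646)

step 1: θ'=-2.2854 (R=1.6667) → pose (3.4196, 4.7707, -2.2854)
step 2: θ'=-1.2854 (R=-0.3750) → pose (3.4962, 5.1220, -1.2854)
step 3: θ'=0.5896 (R=-2.0000) → pose (0.4650, 6.2213, 0.5896)
step 4: θ'=1.0896 (R=4.0000) → pose (1.7867, 7.6946, 1.0896)
step 5: θ'=2.9646 (R=2.0000) → pose (0.3659, 10.5890, 2.9646)
step 6: θ'=1.4646 (R=-2.0000) → pose (-1.2707, 12.7697, 1.4646)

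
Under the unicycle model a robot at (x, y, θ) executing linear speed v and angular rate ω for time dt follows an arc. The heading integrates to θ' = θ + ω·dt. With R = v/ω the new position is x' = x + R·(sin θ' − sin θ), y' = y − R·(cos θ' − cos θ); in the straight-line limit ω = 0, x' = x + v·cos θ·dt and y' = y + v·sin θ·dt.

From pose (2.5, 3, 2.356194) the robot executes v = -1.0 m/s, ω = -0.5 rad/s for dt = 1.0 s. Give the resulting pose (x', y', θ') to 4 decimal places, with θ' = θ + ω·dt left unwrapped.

(3.0049, 2.1489, 1.8562)

θ' = 2.3562 + -0.5·1.0 = 1.8562
R = v/ω = -1.0/-0.5 = 2.0000
x' = 2.5 + 2.0000·(sin 1.8562 − sin 2.3562) = 3.0049
y' = 3 − 2.0000·(cos 1.8562 − cos 2.3562) = 2.1489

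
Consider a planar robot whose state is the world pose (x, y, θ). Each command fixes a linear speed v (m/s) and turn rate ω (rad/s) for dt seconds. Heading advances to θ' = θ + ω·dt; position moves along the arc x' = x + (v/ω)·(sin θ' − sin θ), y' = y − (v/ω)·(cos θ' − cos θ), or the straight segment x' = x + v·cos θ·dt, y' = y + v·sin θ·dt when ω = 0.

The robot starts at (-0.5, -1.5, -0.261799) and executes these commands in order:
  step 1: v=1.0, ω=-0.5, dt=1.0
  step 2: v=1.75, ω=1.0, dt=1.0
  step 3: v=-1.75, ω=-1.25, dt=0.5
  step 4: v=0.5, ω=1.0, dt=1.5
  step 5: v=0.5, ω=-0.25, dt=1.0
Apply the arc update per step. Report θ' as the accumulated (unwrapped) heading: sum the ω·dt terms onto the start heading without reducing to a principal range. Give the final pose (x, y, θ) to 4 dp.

step 1: θ'=-0.7618 (R=-2.0000) → pose (0.3628, -1.9847, -0.7618)
step 2: θ'=0.2382 (R=1.7500) → pose (1.9836, -2.4190, 0.2382)
step 3: θ'=-0.3868 (R=1.4000) → pose (1.1252, -2.3551, -0.3868)
step 4: θ'=1.1132 (R=0.5000) → pose (1.7623, -2.1129, 1.1132)
step 5: θ'=0.8632 (R=-2.0000) → pose (2.0367, -1.6965, 0.8632)

(2.0367, -1.6965, 0.8632)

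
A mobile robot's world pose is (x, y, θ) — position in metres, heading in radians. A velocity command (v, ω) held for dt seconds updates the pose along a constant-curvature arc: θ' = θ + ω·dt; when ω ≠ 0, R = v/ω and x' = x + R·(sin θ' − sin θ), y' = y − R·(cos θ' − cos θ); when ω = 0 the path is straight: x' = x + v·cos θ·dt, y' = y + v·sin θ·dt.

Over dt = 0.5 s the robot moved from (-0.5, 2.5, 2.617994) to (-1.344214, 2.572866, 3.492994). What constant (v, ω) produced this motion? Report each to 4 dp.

Δθ = 3.492994 − 2.617994 = 0.875000
ω = Δθ/dt = 0.875000/0.5 = 1.7500
R = Δx/(sin θ' − sin θ) = 1.0000
v = R·ω = 1.0000·1.7500 = 1.7500

v = 1.7500, ω = 1.7500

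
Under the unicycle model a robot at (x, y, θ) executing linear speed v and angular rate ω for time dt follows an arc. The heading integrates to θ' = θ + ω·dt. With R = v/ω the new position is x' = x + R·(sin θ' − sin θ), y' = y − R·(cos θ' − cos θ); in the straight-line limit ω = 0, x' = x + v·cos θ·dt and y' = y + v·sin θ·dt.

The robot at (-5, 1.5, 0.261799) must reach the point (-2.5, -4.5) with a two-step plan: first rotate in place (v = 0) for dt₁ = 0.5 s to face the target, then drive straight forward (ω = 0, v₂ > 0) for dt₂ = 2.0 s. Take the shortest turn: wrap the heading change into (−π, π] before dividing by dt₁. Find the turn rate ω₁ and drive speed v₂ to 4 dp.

ω₁ = -2.8756, v₂ = 3.2500

heading to target = atan2(-4.5−1.5, -2.5−-5) = -1.1760
Δθ = wrap(-1.1760 − 0.2618) = -1.4378; ω₁ = Δθ/dt₁ = -2.8756
distance = √((-2.5−-5)² + (-4.5−1.5)²) = 6.5000; v₂ = distance/dt₂ = 3.2500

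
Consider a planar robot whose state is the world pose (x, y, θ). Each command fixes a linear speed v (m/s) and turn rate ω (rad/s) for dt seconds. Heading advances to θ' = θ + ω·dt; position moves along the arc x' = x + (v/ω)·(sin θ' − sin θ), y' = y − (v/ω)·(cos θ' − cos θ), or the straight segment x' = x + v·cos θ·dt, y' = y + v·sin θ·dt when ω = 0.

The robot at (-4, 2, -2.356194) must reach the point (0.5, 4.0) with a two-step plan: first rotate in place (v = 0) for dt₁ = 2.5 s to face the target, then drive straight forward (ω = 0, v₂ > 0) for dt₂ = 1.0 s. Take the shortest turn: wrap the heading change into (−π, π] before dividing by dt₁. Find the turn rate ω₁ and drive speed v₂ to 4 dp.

ω₁ = 1.1098, v₂ = 4.9244

heading to target = atan2(4−2, 0.5−-4) = 0.4182
Δθ = wrap(0.4182 − -2.3562) = 2.7744; ω₁ = Δθ/dt₁ = 1.1098
distance = √((0.5−-4)² + (4−2)²) = 4.9244; v₂ = distance/dt₂ = 4.9244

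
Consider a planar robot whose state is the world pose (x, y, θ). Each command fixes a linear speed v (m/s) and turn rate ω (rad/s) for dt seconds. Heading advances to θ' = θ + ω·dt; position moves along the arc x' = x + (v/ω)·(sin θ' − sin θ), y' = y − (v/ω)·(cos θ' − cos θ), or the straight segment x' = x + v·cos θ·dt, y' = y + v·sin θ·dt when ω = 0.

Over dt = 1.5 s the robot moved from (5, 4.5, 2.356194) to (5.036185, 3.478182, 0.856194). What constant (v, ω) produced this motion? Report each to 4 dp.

v = -0.7500, ω = -1.0000

Δθ = 0.856194 − 2.356194 = -1.500000
ω = Δθ/dt = -1.500000/1.5 = -1.0000
R = −Δy/(cos θ' − cos θ) = 0.7500
v = R·ω = 0.7500·-1.0000 = -0.7500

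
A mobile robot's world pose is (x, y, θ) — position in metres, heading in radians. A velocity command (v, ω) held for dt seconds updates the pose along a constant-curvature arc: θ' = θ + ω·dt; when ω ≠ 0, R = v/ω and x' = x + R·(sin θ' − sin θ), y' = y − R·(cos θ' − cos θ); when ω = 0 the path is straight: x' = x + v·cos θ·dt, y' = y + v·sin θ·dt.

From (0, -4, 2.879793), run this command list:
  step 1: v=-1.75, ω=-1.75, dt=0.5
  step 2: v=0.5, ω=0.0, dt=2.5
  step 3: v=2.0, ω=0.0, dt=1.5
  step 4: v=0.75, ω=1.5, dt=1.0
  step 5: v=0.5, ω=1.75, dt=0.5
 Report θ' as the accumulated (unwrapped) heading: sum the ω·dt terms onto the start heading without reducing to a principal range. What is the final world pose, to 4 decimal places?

step 1: θ'=2.0048 (R=1.0000) → pose (0.6485, -4.5454, 2.0048)
step 2: θ'=2.0048 (straight) → pose (0.1228, -3.4113, 2.0048)
step 3: θ'=2.0048 (straight) → pose (-1.1387, -0.6894, 2.0048)
step 4: θ'=3.5048 (R=0.5000) → pose (-1.7699, -0.4323, 3.5048)
step 5: θ'=4.3798 (R=0.2857) → pose (-1.9385, -0.6061, 4.3798)

(-1.9385, -0.6061, 4.3798)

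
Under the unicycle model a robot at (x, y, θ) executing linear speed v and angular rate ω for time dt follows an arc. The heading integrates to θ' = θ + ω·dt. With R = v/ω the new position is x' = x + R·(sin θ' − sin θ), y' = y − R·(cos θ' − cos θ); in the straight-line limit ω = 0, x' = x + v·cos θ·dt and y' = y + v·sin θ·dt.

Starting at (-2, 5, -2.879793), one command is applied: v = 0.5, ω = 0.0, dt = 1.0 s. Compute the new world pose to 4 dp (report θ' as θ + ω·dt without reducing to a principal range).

θ' = -2.8798 + 0.0·1.0 = -2.8798
ω = 0 → straight: x' = -2 + 0.5·cos(-2.8798)·1.0 = -2.4830
y' = 5 + 0.5·sin(-2.8798)·1.0 = 4.8706

(-2.4830, 4.8706, -2.8798)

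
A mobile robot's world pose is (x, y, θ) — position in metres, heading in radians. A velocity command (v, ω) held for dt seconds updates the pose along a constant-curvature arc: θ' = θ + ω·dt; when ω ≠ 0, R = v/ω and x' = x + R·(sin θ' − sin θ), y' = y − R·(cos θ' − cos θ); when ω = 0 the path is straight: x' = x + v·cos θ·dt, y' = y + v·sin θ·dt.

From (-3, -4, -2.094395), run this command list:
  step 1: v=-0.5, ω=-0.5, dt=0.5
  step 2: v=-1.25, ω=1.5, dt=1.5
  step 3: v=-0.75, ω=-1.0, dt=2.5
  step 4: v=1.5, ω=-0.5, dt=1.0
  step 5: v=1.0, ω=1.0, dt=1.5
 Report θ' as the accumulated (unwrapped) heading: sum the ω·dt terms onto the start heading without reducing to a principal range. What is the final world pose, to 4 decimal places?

(-6.0584, -2.4122, -1.5944)

step 1: θ'=-2.3444 (R=1.0000) → pose (-2.8494, -3.8013, -2.3444)
step 2: θ'=-0.0944 (R=-0.8333) → pose (-3.3670, -2.3894, -0.0944)
step 3: θ'=-2.5944 (R=0.7500) → pose (-3.6865, -1.0022, -2.5944)
step 4: θ'=-3.0944 (R=-3.0000) → pose (-5.1059, -1.4370, -3.0944)
step 5: θ'=-1.5944 (R=1.0000) → pose (-6.0584, -2.4122, -1.5944)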